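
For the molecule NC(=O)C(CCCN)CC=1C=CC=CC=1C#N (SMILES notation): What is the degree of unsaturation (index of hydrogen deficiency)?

Degree of unsaturation = (number of rings) + (number of π bonds).
Ring closures in the SMILES: 1.
π bonds: 4 double bonds (each 1 DoU), 1 triple bond (each 2 DoU) → 6 DoU from unsaturation.
Total DoU = 1 + 6 = 7.

7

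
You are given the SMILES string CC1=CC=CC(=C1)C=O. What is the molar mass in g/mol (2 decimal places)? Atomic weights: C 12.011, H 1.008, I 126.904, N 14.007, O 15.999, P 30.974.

120.15 g/mol

First, the molecular formula is C8H8O (counting implicit H from valence).
  C: 8 × 12.011 = 96.088
  H: 8 × 1.008 = 8.064
  O: 1 × 15.999 = 15.999
Sum: 8×12.011 + 8×1.008 + 1×15.999 = 120.151 → 120.15 g/mol.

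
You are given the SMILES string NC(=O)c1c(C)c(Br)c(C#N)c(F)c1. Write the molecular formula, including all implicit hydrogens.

C9H6BrFN2O

Walk through each heavy atom and fill implicit hydrogens from standard valence (C 4, N 3, O 2, S 2, halogen 1); for lowercase aromatic atoms, an aromatic c carries 1 H when it has two neighbours and 0 H with three, and aromatic n carries 0 H:
  atom 1: N, bond orders sum to 1 (valence 3) → 2 H
  atom 2: C, bond orders sum to 4 (valence 4) → 0 H
  atom 3: O, bond orders sum to 2 (valence 2) → 0 H
  atom 4: aromatic c, 3 neighbours → 0 H
  atom 5: aromatic c, 3 neighbours → 0 H
  atom 6: C, bond orders sum to 1 (valence 4) → 3 H
  atom 7: aromatic c, 3 neighbours → 0 H
  atom 8: Br (halogen, monovalent) → 0 H
  atom 9: aromatic c, 3 neighbours → 0 H
  atom 10: C, bond orders sum to 4 (valence 4) → 0 H
  atom 11: N, bond orders sum to 3 (valence 3) → 0 H
  atom 12: aromatic c, 3 neighbours → 0 H
  atom 13: F (halogen, monovalent) → 0 H
  atom 14: aromatic c, 2 neighbours → 1 H
Totals → C:9, H:6, Br:1, F:1, N:2, O:1.
In Hill order: C9H6BrFN2O.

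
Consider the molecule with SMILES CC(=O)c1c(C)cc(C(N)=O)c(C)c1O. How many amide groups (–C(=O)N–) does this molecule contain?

The amide motif appears at heavy-atom position 9 in the SMILES.
Other groups present: 1 hydroxyl, 1 ketone.
Amide count: 1.

1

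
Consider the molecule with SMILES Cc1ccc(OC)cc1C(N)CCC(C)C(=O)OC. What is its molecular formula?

C15H23NO3

Walk through each heavy atom and fill implicit hydrogens from standard valence (C 4, N 3, O 2, S 2, halogen 1); for lowercase aromatic atoms, an aromatic c carries 1 H when it has two neighbours and 0 H with three, and aromatic n carries 0 H:
  atom 1: C, bond orders sum to 1 (valence 4) → 3 H
  atom 2: aromatic c, 3 neighbours → 0 H
  atom 3: aromatic c, 2 neighbours → 1 H
  atom 4: aromatic c, 2 neighbours → 1 H
  atom 5: aromatic c, 3 neighbours → 0 H
  atom 6: O, bond orders sum to 2 (valence 2) → 0 H
  atom 7: C, bond orders sum to 1 (valence 4) → 3 H
  atom 8: aromatic c, 2 neighbours → 1 H
  atom 9: aromatic c, 3 neighbours → 0 H
  atom 10: C, bond orders sum to 3 (valence 4) → 1 H
  atom 11: N, bond orders sum to 1 (valence 3) → 2 H
  atom 12: C, bond orders sum to 2 (valence 4) → 2 H
  atom 13: C, bond orders sum to 2 (valence 4) → 2 H
  atom 14: C, bond orders sum to 3 (valence 4) → 1 H
  atom 15: C, bond orders sum to 1 (valence 4) → 3 H
  atom 16: C, bond orders sum to 4 (valence 4) → 0 H
  atom 17: O, bond orders sum to 2 (valence 2) → 0 H
  atom 18: O, bond orders sum to 2 (valence 2) → 0 H
  atom 19: C, bond orders sum to 1 (valence 4) → 3 H
Totals → C:15, H:23, N:1, O:3.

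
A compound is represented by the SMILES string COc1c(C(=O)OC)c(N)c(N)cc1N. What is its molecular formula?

Walk through each heavy atom and fill implicit hydrogens from standard valence (C 4, N 3, O 2, S 2, halogen 1); for lowercase aromatic atoms, an aromatic c carries 1 H when it has two neighbours and 0 H with three, and aromatic n carries 0 H:
  atom 1: C, bond orders sum to 1 (valence 4) → 3 H
  atom 2: O, bond orders sum to 2 (valence 2) → 0 H
  atom 3: aromatic c, 3 neighbours → 0 H
  atom 4: aromatic c, 3 neighbours → 0 H
  atom 5: C, bond orders sum to 4 (valence 4) → 0 H
  atom 6: O, bond orders sum to 2 (valence 2) → 0 H
  atom 7: O, bond orders sum to 2 (valence 2) → 0 H
  atom 8: C, bond orders sum to 1 (valence 4) → 3 H
  atom 9: aromatic c, 3 neighbours → 0 H
  atom 10: N, bond orders sum to 1 (valence 3) → 2 H
  atom 11: aromatic c, 3 neighbours → 0 H
  atom 12: N, bond orders sum to 1 (valence 3) → 2 H
  atom 13: aromatic c, 2 neighbours → 1 H
  atom 14: aromatic c, 3 neighbours → 0 H
  atom 15: N, bond orders sum to 1 (valence 3) → 2 H
Totals → C:9, H:13, N:3, O:3.
In Hill order: C9H13N3O3.

C9H13N3O3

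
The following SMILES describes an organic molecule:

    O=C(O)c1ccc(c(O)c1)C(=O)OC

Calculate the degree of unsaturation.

Molecular formula: C9H8O5.
DoU = (2C + 2 + N − H − X) / 2, where X is the halogen count and O/S are ignored.
    = (2·9 + 2 + 0 − 8 − 0) / 2 = 12 / 2 = 6.

6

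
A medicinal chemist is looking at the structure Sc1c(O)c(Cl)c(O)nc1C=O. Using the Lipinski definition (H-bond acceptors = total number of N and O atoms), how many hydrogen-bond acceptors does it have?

4

N atoms: 1; O atoms: 3.
Lipinski HBA = 1 + 3 = 4.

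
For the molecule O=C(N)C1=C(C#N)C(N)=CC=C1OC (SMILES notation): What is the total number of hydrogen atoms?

Walk through each heavy atom and fill implicit hydrogens from standard valence (C 4, N 3, O 2, S 2, halogen 1):
  atom 1: O, bond orders sum to 2 (valence 2) → 0 H
  atom 2: C, bond orders sum to 4 (valence 4) → 0 H
  atom 3: N, bond orders sum to 1 (valence 3) → 2 H
  atom 4: C, bond orders sum to 4 (valence 4) → 0 H
  atom 5: C, bond orders sum to 4 (valence 4) → 0 H
  atom 6: C, bond orders sum to 4 (valence 4) → 0 H
  atom 7: N, bond orders sum to 3 (valence 3) → 0 H
  atom 8: C, bond orders sum to 4 (valence 4) → 0 H
  atom 9: N, bond orders sum to 1 (valence 3) → 2 H
  atom 10: C, bond orders sum to 3 (valence 4) → 1 H
  atom 11: C, bond orders sum to 3 (valence 4) → 1 H
  atom 12: C, bond orders sum to 4 (valence 4) → 0 H
  atom 13: O, bond orders sum to 2 (valence 2) → 0 H
  atom 14: C, bond orders sum to 1 (valence 4) → 3 H
Total hydrogens: 9.

9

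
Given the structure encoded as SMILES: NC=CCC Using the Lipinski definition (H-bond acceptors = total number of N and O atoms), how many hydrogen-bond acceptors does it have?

1

N atoms: 1; O atoms: 0.
Lipinski HBA = 1 + 0 = 1.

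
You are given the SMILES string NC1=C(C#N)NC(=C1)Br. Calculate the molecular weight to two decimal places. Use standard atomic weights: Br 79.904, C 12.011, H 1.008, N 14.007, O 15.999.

186.01 g/mol

First, the molecular formula is C5H4BrN3 (counting implicit H from valence).
  Br: 1 × 79.904 = 79.904
  C: 5 × 12.011 = 60.055
  H: 4 × 1.008 = 4.032
  N: 3 × 14.007 = 42.021
Sum: 1×79.904 + 5×12.011 + 4×1.008 + 3×14.007 = 186.012 → 186.01 g/mol.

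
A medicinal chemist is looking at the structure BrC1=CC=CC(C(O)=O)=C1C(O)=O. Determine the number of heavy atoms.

Every atom symbol written in the SMILES (organic subset) is one heavy atom; implicit H are not written.
Heavy atoms by element → Br:1, C:8, O:4.
Total: 13.

13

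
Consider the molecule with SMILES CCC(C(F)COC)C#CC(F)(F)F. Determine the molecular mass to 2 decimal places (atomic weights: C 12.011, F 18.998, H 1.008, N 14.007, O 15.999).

212.19 g/mol

First, the molecular formula is C9H12F4O (counting implicit H from valence).
  C: 9 × 12.011 = 108.099
  F: 4 × 18.998 = 75.992
  H: 12 × 1.008 = 12.096
  O: 1 × 15.999 = 15.999
Sum: 9×12.011 + 4×18.998 + 12×1.008 + 1×15.999 = 212.186 → 212.19 g/mol.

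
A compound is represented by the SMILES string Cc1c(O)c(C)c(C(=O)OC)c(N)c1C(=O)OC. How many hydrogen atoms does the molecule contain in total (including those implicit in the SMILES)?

15

Walk through each heavy atom and fill implicit hydrogens from standard valence (C 4, N 3, O 2, S 2, halogen 1); for lowercase aromatic atoms, an aromatic c carries 1 H when it has two neighbours and 0 H with three, and aromatic n carries 0 H:
  atom 1: C, bond orders sum to 1 (valence 4) → 3 H
  atom 2: aromatic c, 3 neighbours → 0 H
  atom 3: aromatic c, 3 neighbours → 0 H
  atom 4: O, bond orders sum to 1 (valence 2) → 1 H
  atom 5: aromatic c, 3 neighbours → 0 H
  atom 6: C, bond orders sum to 1 (valence 4) → 3 H
  atom 7: aromatic c, 3 neighbours → 0 H
  atom 8: C, bond orders sum to 4 (valence 4) → 0 H
  atom 9: O, bond orders sum to 2 (valence 2) → 0 H
  atom 10: O, bond orders sum to 2 (valence 2) → 0 H
  atom 11: C, bond orders sum to 1 (valence 4) → 3 H
  atom 12: aromatic c, 3 neighbours → 0 H
  atom 13: N, bond orders sum to 1 (valence 3) → 2 H
  atom 14: aromatic c, 3 neighbours → 0 H
  atom 15: C, bond orders sum to 4 (valence 4) → 0 H
  atom 16: O, bond orders sum to 2 (valence 2) → 0 H
  atom 17: O, bond orders sum to 2 (valence 2) → 0 H
  atom 18: C, bond orders sum to 1 (valence 4) → 3 H
Total hydrogens: 15.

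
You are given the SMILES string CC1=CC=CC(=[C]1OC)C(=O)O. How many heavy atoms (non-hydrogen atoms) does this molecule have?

Every atom symbol written in the SMILES (organic subset) is one heavy atom; implicit H are not written.
Heavy atoms by element → C:9, O:3.
Total: 12.

12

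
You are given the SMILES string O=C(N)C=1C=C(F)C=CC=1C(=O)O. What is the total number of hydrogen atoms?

Walk through each heavy atom and fill implicit hydrogens from standard valence (C 4, N 3, O 2, S 2, halogen 1):
  atom 1: O, bond orders sum to 2 (valence 2) → 0 H
  atom 2: C, bond orders sum to 4 (valence 4) → 0 H
  atom 3: N, bond orders sum to 1 (valence 3) → 2 H
  atom 4: C, bond orders sum to 4 (valence 4) → 0 H
  atom 5: C, bond orders sum to 3 (valence 4) → 1 H
  atom 6: C, bond orders sum to 4 (valence 4) → 0 H
  atom 7: F (halogen, monovalent) → 0 H
  atom 8: C, bond orders sum to 3 (valence 4) → 1 H
  atom 9: C, bond orders sum to 3 (valence 4) → 1 H
  atom 10: C, bond orders sum to 4 (valence 4) → 0 H
  atom 11: C, bond orders sum to 4 (valence 4) → 0 H
  atom 12: O, bond orders sum to 2 (valence 2) → 0 H
  atom 13: O, bond orders sum to 1 (valence 2) → 1 H
Total hydrogens: 6.

6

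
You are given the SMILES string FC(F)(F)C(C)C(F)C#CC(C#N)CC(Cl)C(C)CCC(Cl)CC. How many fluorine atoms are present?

4

Scan the SMILES for F atoms (remember two-letter symbols like Cl and Br are single atoms).
Fluorine count: 4.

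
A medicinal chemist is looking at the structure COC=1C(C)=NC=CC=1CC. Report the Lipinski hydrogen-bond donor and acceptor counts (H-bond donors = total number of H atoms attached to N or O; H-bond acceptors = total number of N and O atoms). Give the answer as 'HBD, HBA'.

0, 2

Donors: find every N or O and count the H atoms it carries.
  atom 2 (O): bond orders sum to 2 → 0 H
  atom 6 (N): bond orders sum to 3 → 0 H
Lipinski HBD = 0.
Acceptors: N atoms = 1, O atoms = 1 → HBA = 2.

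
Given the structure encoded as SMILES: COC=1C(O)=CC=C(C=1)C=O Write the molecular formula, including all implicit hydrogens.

C8H8O3

Walk through each heavy atom and fill implicit hydrogens from standard valence (C 4, N 3, O 2, S 2, halogen 1):
  atom 1: C, bond orders sum to 1 (valence 4) → 3 H
  atom 2: O, bond orders sum to 2 (valence 2) → 0 H
  atom 3: C, bond orders sum to 4 (valence 4) → 0 H
  atom 4: C, bond orders sum to 4 (valence 4) → 0 H
  atom 5: O, bond orders sum to 1 (valence 2) → 1 H
  atom 6: C, bond orders sum to 3 (valence 4) → 1 H
  atom 7: C, bond orders sum to 3 (valence 4) → 1 H
  atom 8: C, bond orders sum to 4 (valence 4) → 0 H
  atom 9: C, bond orders sum to 3 (valence 4) → 1 H
  atom 10: C, bond orders sum to 3 (valence 4) → 1 H
  atom 11: O, bond orders sum to 2 (valence 2) → 0 H
Totals → C:8, H:8, O:3.
In Hill order: C8H8O3.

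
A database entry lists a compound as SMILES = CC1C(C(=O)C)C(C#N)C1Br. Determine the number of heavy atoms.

Every atom symbol written in the SMILES (organic subset) is one heavy atom; implicit H are not written.
Heavy atoms by element → Br:1, C:8, N:1, O:1.
Total: 11.

11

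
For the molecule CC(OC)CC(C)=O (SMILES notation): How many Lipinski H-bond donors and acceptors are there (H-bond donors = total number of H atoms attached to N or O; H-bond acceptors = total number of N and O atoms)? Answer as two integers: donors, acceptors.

0, 2

Donors: find every N or O and count the H atoms it carries.
  atom 3 (O): bond orders sum to 2 → 0 H
  atom 8 (O): bond orders sum to 2 → 0 H
Lipinski HBD = 0.
Acceptors: N atoms = 0, O atoms = 2 → HBA = 2.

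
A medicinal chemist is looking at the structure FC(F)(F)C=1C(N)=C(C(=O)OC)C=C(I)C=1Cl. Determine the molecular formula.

C9H6ClF3INO2

Walk through each heavy atom and fill implicit hydrogens from standard valence (C 4, N 3, O 2, S 2, halogen 1):
  atom 1: F (halogen, monovalent) → 0 H
  atom 2: C, bond orders sum to 4 (valence 4) → 0 H
  atom 3: F (halogen, monovalent) → 0 H
  atom 4: F (halogen, monovalent) → 0 H
  atom 5: C, bond orders sum to 4 (valence 4) → 0 H
  atom 6: C, bond orders sum to 4 (valence 4) → 0 H
  atom 7: N, bond orders sum to 1 (valence 3) → 2 H
  atom 8: C, bond orders sum to 4 (valence 4) → 0 H
  atom 9: C, bond orders sum to 4 (valence 4) → 0 H
  atom 10: O, bond orders sum to 2 (valence 2) → 0 H
  atom 11: O, bond orders sum to 2 (valence 2) → 0 H
  atom 12: C, bond orders sum to 1 (valence 4) → 3 H
  atom 13: C, bond orders sum to 3 (valence 4) → 1 H
  atom 14: C, bond orders sum to 4 (valence 4) → 0 H
  atom 15: I (halogen, monovalent) → 0 H
  atom 16: C, bond orders sum to 4 (valence 4) → 0 H
  atom 17: Cl (halogen, monovalent) → 0 H
Totals → C:9, H:6, Cl:1, F:3, I:1, N:1, O:2.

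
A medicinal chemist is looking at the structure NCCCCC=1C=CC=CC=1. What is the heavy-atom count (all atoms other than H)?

Every atom symbol written in the SMILES (organic subset) is one heavy atom; implicit H are not written.
Heavy atoms by element → C:10, N:1.
Total: 11.

11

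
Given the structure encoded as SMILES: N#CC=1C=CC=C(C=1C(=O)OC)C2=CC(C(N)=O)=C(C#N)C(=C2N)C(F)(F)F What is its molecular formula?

C18H11F3N4O3

Walk through each heavy atom and fill implicit hydrogens from standard valence (C 4, N 3, O 2, S 2, halogen 1):
  atom 1: N, bond orders sum to 3 (valence 3) → 0 H
  atom 2: C, bond orders sum to 4 (valence 4) → 0 H
  atom 3: C, bond orders sum to 4 (valence 4) → 0 H
  atom 4: C, bond orders sum to 3 (valence 4) → 1 H
  atom 5: C, bond orders sum to 3 (valence 4) → 1 H
  atom 6: C, bond orders sum to 3 (valence 4) → 1 H
  atom 7: C, bond orders sum to 4 (valence 4) → 0 H
  atom 8: C, bond orders sum to 4 (valence 4) → 0 H
  atom 9: C, bond orders sum to 4 (valence 4) → 0 H
  atom 10: O, bond orders sum to 2 (valence 2) → 0 H
  atom 11: O, bond orders sum to 2 (valence 2) → 0 H
  atom 12: C, bond orders sum to 1 (valence 4) → 3 H
  atom 13: C, bond orders sum to 4 (valence 4) → 0 H
  atom 14: C, bond orders sum to 3 (valence 4) → 1 H
  atom 15: C, bond orders sum to 4 (valence 4) → 0 H
  atom 16: C, bond orders sum to 4 (valence 4) → 0 H
  atom 17: N, bond orders sum to 1 (valence 3) → 2 H
  atom 18: O, bond orders sum to 2 (valence 2) → 0 H
  atom 19: C, bond orders sum to 4 (valence 4) → 0 H
  atom 20: C, bond orders sum to 4 (valence 4) → 0 H
  atom 21: N, bond orders sum to 3 (valence 3) → 0 H
  atom 22: C, bond orders sum to 4 (valence 4) → 0 H
  atom 23: C, bond orders sum to 4 (valence 4) → 0 H
  atom 24: N, bond orders sum to 1 (valence 3) → 2 H
  atom 25: C, bond orders sum to 4 (valence 4) → 0 H
  atom 26: F (halogen, monovalent) → 0 H
  atom 27: F (halogen, monovalent) → 0 H
  atom 28: F (halogen, monovalent) → 0 H
Totals → C:18, H:11, F:3, N:4, O:3.
In Hill order: C18H11F3N4O3.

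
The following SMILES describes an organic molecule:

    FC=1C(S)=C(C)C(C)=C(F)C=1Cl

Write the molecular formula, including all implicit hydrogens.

C8H7ClF2S

Walk through each heavy atom and fill implicit hydrogens from standard valence (C 4, N 3, O 2, S 2, halogen 1):
  atom 1: F (halogen, monovalent) → 0 H
  atom 2: C, bond orders sum to 4 (valence 4) → 0 H
  atom 3: C, bond orders sum to 4 (valence 4) → 0 H
  atom 4: S, bond orders sum to 1 (valence 2) → 1 H
  atom 5: C, bond orders sum to 4 (valence 4) → 0 H
  atom 6: C, bond orders sum to 1 (valence 4) → 3 H
  atom 7: C, bond orders sum to 4 (valence 4) → 0 H
  atom 8: C, bond orders sum to 1 (valence 4) → 3 H
  atom 9: C, bond orders sum to 4 (valence 4) → 0 H
  atom 10: F (halogen, monovalent) → 0 H
  atom 11: C, bond orders sum to 4 (valence 4) → 0 H
  atom 12: Cl (halogen, monovalent) → 0 H
Totals → C:8, H:7, Cl:1, F:2, S:1.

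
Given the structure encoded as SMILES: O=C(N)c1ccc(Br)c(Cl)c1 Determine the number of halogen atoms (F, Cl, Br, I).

2

Halogen atoms appear at heavy-atom positions 8, 10 (1×Br, 1×Cl).
Other groups present: 1 amide.
Halogen count: 2.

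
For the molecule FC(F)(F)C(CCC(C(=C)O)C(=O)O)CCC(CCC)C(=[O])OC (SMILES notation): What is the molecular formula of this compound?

C16H25F3O5

Walk through each heavy atom and fill implicit hydrogens from standard valence (C 4, N 3, O 2, S 2, halogen 1):
  atom 1: F (halogen, monovalent) → 0 H
  atom 2: C, bond orders sum to 4 (valence 4) → 0 H
  atom 3: F (halogen, monovalent) → 0 H
  atom 4: F (halogen, monovalent) → 0 H
  atom 5: C, bond orders sum to 3 (valence 4) → 1 H
  atom 6: C, bond orders sum to 2 (valence 4) → 2 H
  atom 7: C, bond orders sum to 2 (valence 4) → 2 H
  atom 8: C, bond orders sum to 3 (valence 4) → 1 H
  atom 9: C, bond orders sum to 4 (valence 4) → 0 H
  atom 10: C, bond orders sum to 2 (valence 4) → 2 H
  atom 11: O, bond orders sum to 1 (valence 2) → 1 H
  atom 12: C, bond orders sum to 4 (valence 4) → 0 H
  atom 13: O, bond orders sum to 2 (valence 2) → 0 H
  atom 14: O, bond orders sum to 1 (valence 2) → 1 H
  atom 15: C, bond orders sum to 2 (valence 4) → 2 H
  atom 16: C, bond orders sum to 2 (valence 4) → 2 H
  atom 17: C, bond orders sum to 3 (valence 4) → 1 H
  atom 18: C, bond orders sum to 2 (valence 4) → 2 H
  atom 19: C, bond orders sum to 2 (valence 4) → 2 H
  atom 20: C, bond orders sum to 1 (valence 4) → 3 H
  atom 21: C, bond orders sum to 4 (valence 4) → 0 H
  atom 22: O with explicit H count 0
  atom 23: O, bond orders sum to 2 (valence 2) → 0 H
  atom 24: C, bond orders sum to 1 (valence 4) → 3 H
Totals → C:16, H:25, F:3, O:5.
In Hill order: C16H25F3O5.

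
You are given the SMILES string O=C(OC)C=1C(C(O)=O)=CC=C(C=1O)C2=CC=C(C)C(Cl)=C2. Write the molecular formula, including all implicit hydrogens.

C16H13ClO5

Walk through each heavy atom and fill implicit hydrogens from standard valence (C 4, N 3, O 2, S 2, halogen 1):
  atom 1: O, bond orders sum to 2 (valence 2) → 0 H
  atom 2: C, bond orders sum to 4 (valence 4) → 0 H
  atom 3: O, bond orders sum to 2 (valence 2) → 0 H
  atom 4: C, bond orders sum to 1 (valence 4) → 3 H
  atom 5: C, bond orders sum to 4 (valence 4) → 0 H
  atom 6: C, bond orders sum to 4 (valence 4) → 0 H
  atom 7: C, bond orders sum to 4 (valence 4) → 0 H
  atom 8: O, bond orders sum to 1 (valence 2) → 1 H
  atom 9: O, bond orders sum to 2 (valence 2) → 0 H
  atom 10: C, bond orders sum to 3 (valence 4) → 1 H
  atom 11: C, bond orders sum to 3 (valence 4) → 1 H
  atom 12: C, bond orders sum to 4 (valence 4) → 0 H
  atom 13: C, bond orders sum to 4 (valence 4) → 0 H
  atom 14: O, bond orders sum to 1 (valence 2) → 1 H
  atom 15: C, bond orders sum to 4 (valence 4) → 0 H
  atom 16: C, bond orders sum to 3 (valence 4) → 1 H
  atom 17: C, bond orders sum to 3 (valence 4) → 1 H
  atom 18: C, bond orders sum to 4 (valence 4) → 0 H
  atom 19: C, bond orders sum to 1 (valence 4) → 3 H
  atom 20: C, bond orders sum to 4 (valence 4) → 0 H
  atom 21: Cl (halogen, monovalent) → 0 H
  atom 22: C, bond orders sum to 3 (valence 4) → 1 H
Totals → C:16, H:13, Cl:1, O:5.
In Hill order: C16H13ClO5.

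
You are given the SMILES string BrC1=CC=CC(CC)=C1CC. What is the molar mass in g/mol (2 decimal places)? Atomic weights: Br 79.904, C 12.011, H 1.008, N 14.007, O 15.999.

213.12 g/mol

First, the molecular formula is C10H13Br (counting implicit H from valence).
  Br: 1 × 79.904 = 79.904
  C: 10 × 12.011 = 120.110
  H: 13 × 1.008 = 13.104
Sum: 1×79.904 + 10×12.011 + 13×1.008 = 213.118 → 213.12 g/mol.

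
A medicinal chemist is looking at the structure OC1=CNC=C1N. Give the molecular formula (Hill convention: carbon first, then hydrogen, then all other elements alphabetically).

Walk through each heavy atom and fill implicit hydrogens from standard valence (C 4, N 3, O 2, S 2, halogen 1):
  atom 1: O, bond orders sum to 1 (valence 2) → 1 H
  atom 2: C, bond orders sum to 4 (valence 4) → 0 H
  atom 3: C, bond orders sum to 3 (valence 4) → 1 H
  atom 4: N, bond orders sum to 2 (valence 3) → 1 H
  atom 5: C, bond orders sum to 3 (valence 4) → 1 H
  atom 6: C, bond orders sum to 4 (valence 4) → 0 H
  atom 7: N, bond orders sum to 1 (valence 3) → 2 H
Totals → C:4, H:6, N:2, O:1.

C4H6N2O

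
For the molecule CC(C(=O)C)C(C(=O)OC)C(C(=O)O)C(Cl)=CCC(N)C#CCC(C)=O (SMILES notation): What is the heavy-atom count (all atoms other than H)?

26

Every atom symbol written in the SMILES (organic subset) is one heavy atom; implicit H are not written.
Heavy atoms by element → C:18, Cl:1, N:1, O:6.
Total: 26.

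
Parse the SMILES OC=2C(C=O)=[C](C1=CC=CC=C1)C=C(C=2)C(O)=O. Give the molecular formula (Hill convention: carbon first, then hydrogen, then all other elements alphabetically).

C14H10O4

Walk through each heavy atom and fill implicit hydrogens from standard valence (C 4, N 3, O 2, S 2, halogen 1):
  atom 1: O, bond orders sum to 1 (valence 2) → 1 H
  atom 2: C, bond orders sum to 4 (valence 4) → 0 H
  atom 3: C, bond orders sum to 4 (valence 4) → 0 H
  atom 4: C, bond orders sum to 3 (valence 4) → 1 H
  atom 5: O, bond orders sum to 2 (valence 2) → 0 H
  atom 6: C with explicit H count 0
  atom 7: C, bond orders sum to 4 (valence 4) → 0 H
  atom 8: C, bond orders sum to 3 (valence 4) → 1 H
  atom 9: C, bond orders sum to 3 (valence 4) → 1 H
  atom 10: C, bond orders sum to 3 (valence 4) → 1 H
  atom 11: C, bond orders sum to 3 (valence 4) → 1 H
  atom 12: C, bond orders sum to 3 (valence 4) → 1 H
  atom 13: C, bond orders sum to 3 (valence 4) → 1 H
  atom 14: C, bond orders sum to 4 (valence 4) → 0 H
  atom 15: C, bond orders sum to 3 (valence 4) → 1 H
  atom 16: C, bond orders sum to 4 (valence 4) → 0 H
  atom 17: O, bond orders sum to 1 (valence 2) → 1 H
  atom 18: O, bond orders sum to 2 (valence 2) → 0 H
Totals → C:14, H:10, O:4.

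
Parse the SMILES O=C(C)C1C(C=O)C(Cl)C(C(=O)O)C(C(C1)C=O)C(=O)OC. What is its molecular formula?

Walk through each heavy atom and fill implicit hydrogens from standard valence (C 4, N 3, O 2, S 2, halogen 1):
  atom 1: O, bond orders sum to 2 (valence 2) → 0 H
  atom 2: C, bond orders sum to 4 (valence 4) → 0 H
  atom 3: C, bond orders sum to 1 (valence 4) → 3 H
  atom 4: C, bond orders sum to 3 (valence 4) → 1 H
  atom 5: C, bond orders sum to 3 (valence 4) → 1 H
  atom 6: C, bond orders sum to 3 (valence 4) → 1 H
  atom 7: O, bond orders sum to 2 (valence 2) → 0 H
  atom 8: C, bond orders sum to 3 (valence 4) → 1 H
  atom 9: Cl (halogen, monovalent) → 0 H
  atom 10: C, bond orders sum to 3 (valence 4) → 1 H
  atom 11: C, bond orders sum to 4 (valence 4) → 0 H
  atom 12: O, bond orders sum to 2 (valence 2) → 0 H
  atom 13: O, bond orders sum to 1 (valence 2) → 1 H
  atom 14: C, bond orders sum to 3 (valence 4) → 1 H
  atom 15: C, bond orders sum to 3 (valence 4) → 1 H
  atom 16: C, bond orders sum to 2 (valence 4) → 2 H
  atom 17: C, bond orders sum to 3 (valence 4) → 1 H
  atom 18: O, bond orders sum to 2 (valence 2) → 0 H
  atom 19: C, bond orders sum to 4 (valence 4) → 0 H
  atom 20: O, bond orders sum to 2 (valence 2) → 0 H
  atom 21: O, bond orders sum to 2 (valence 2) → 0 H
  atom 22: C, bond orders sum to 1 (valence 4) → 3 H
Totals → C:14, H:17, Cl:1, O:7.

C14H17ClO7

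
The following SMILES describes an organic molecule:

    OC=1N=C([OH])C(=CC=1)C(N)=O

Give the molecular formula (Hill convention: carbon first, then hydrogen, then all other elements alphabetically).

Walk through each heavy atom and fill implicit hydrogens from standard valence (C 4, N 3, O 2, S 2, halogen 1):
  atom 1: O, bond orders sum to 1 (valence 2) → 1 H
  atom 2: C, bond orders sum to 4 (valence 4) → 0 H
  atom 3: N, bond orders sum to 3 (valence 3) → 0 H
  atom 4: C, bond orders sum to 4 (valence 4) → 0 H
  atom 5: O with explicit H count 1
  atom 6: C, bond orders sum to 4 (valence 4) → 0 H
  atom 7: C, bond orders sum to 3 (valence 4) → 1 H
  atom 8: C, bond orders sum to 3 (valence 4) → 1 H
  atom 9: C, bond orders sum to 4 (valence 4) → 0 H
  atom 10: N, bond orders sum to 1 (valence 3) → 2 H
  atom 11: O, bond orders sum to 2 (valence 2) → 0 H
Totals → C:6, H:6, N:2, O:3.

C6H6N2O3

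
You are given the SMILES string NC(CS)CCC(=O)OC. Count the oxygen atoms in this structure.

2

Scan the SMILES for O atoms (remember two-letter symbols like Cl and Br are single atoms).
Oxygen count: 2.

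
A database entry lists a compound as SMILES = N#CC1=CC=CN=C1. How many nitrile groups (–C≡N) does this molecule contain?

1

The nitrile motif appears at heavy-atom position 2 in the SMILES.
Nitrile count: 1.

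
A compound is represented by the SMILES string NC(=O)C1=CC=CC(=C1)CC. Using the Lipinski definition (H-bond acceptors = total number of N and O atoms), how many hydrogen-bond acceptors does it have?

2

N atoms: 1; O atoms: 1.
Lipinski HBA = 1 + 1 = 2.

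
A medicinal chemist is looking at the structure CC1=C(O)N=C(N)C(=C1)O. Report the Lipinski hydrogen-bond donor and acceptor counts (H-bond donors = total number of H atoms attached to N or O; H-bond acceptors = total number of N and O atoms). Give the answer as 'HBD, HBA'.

Donors: find every N or O and count the H atoms it carries.
  atom 4 (O): bond orders sum to 1 → 1 H
  atom 5 (N): bond orders sum to 3 → 0 H
  atom 7 (N): bond orders sum to 1 → 2 H
  atom 10 (O): bond orders sum to 1 → 1 H
Lipinski HBD = 4.
Acceptors: N atoms = 2, O atoms = 2 → HBA = 4.

4, 4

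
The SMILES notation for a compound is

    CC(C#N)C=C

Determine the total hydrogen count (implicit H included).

Walk through each heavy atom and fill implicit hydrogens from standard valence (C 4, N 3, O 2, S 2, halogen 1):
  atom 1: C, bond orders sum to 1 (valence 4) → 3 H
  atom 2: C, bond orders sum to 3 (valence 4) → 1 H
  atom 3: C, bond orders sum to 4 (valence 4) → 0 H
  atom 4: N, bond orders sum to 3 (valence 3) → 0 H
  atom 5: C, bond orders sum to 3 (valence 4) → 1 H
  atom 6: C, bond orders sum to 2 (valence 4) → 2 H
Total hydrogens: 7.

7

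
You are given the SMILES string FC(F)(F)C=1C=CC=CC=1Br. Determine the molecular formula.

Walk through each heavy atom and fill implicit hydrogens from standard valence (C 4, N 3, O 2, S 2, halogen 1):
  atom 1: F (halogen, monovalent) → 0 H
  atom 2: C, bond orders sum to 4 (valence 4) → 0 H
  atom 3: F (halogen, monovalent) → 0 H
  atom 4: F (halogen, monovalent) → 0 H
  atom 5: C, bond orders sum to 4 (valence 4) → 0 H
  atom 6: C, bond orders sum to 3 (valence 4) → 1 H
  atom 7: C, bond orders sum to 3 (valence 4) → 1 H
  atom 8: C, bond orders sum to 3 (valence 4) → 1 H
  atom 9: C, bond orders sum to 3 (valence 4) → 1 H
  atom 10: C, bond orders sum to 4 (valence 4) → 0 H
  atom 11: Br (halogen, monovalent) → 0 H
Totals → C:7, H:4, Br:1, F:3.

C7H4BrF3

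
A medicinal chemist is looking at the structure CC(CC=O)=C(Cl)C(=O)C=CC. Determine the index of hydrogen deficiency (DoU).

Degree of unsaturation = (number of rings) + (number of π bonds).
Ring closures in the SMILES: 0.
π bonds: 4 double bonds (each 1 DoU) → 4 DoU from unsaturation.
Total DoU = 0 + 4 = 4.

4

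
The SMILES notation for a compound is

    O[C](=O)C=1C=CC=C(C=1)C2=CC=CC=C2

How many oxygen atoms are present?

Scan the SMILES for O atoms (remember two-letter symbols like Cl and Br are single atoms).
Oxygen count: 2.

2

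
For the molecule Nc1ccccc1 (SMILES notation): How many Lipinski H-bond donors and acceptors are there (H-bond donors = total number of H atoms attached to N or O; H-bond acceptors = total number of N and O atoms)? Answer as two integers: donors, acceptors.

Donors: find every N or O and count the H atoms it carries.
  atom 1 (N): bond orders sum to 1 → 2 H
Lipinski HBD = 2.
Acceptors: N atoms = 1, O atoms = 0 → HBA = 1.

2, 1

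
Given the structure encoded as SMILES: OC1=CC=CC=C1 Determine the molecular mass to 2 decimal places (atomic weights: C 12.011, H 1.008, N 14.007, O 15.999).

94.11 g/mol

First, the molecular formula is C6H6O (counting implicit H from valence).
  C: 6 × 12.011 = 72.066
  H: 6 × 1.008 = 6.048
  O: 1 × 15.999 = 15.999
Sum: 6×12.011 + 6×1.008 + 1×15.999 = 94.113 → 94.11 g/mol.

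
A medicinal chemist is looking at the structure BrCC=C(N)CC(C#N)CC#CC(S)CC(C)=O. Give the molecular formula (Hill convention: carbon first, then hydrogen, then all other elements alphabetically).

Walk through each heavy atom and fill implicit hydrogens from standard valence (C 4, N 3, O 2, S 2, halogen 1):
  atom 1: Br (halogen, monovalent) → 0 H
  atom 2: C, bond orders sum to 2 (valence 4) → 2 H
  atom 3: C, bond orders sum to 3 (valence 4) → 1 H
  atom 4: C, bond orders sum to 4 (valence 4) → 0 H
  atom 5: N, bond orders sum to 1 (valence 3) → 2 H
  atom 6: C, bond orders sum to 2 (valence 4) → 2 H
  atom 7: C, bond orders sum to 3 (valence 4) → 1 H
  atom 8: C, bond orders sum to 4 (valence 4) → 0 H
  atom 9: N, bond orders sum to 3 (valence 3) → 0 H
  atom 10: C, bond orders sum to 2 (valence 4) → 2 H
  atom 11: C, bond orders sum to 4 (valence 4) → 0 H
  atom 12: C, bond orders sum to 4 (valence 4) → 0 H
  atom 13: C, bond orders sum to 3 (valence 4) → 1 H
  atom 14: S, bond orders sum to 1 (valence 2) → 1 H
  atom 15: C, bond orders sum to 2 (valence 4) → 2 H
  atom 16: C, bond orders sum to 4 (valence 4) → 0 H
  atom 17: C, bond orders sum to 1 (valence 4) → 3 H
  atom 18: O, bond orders sum to 2 (valence 2) → 0 H
Totals → C:13, H:17, Br:1, N:2, O:1, S:1.

C13H17BrN2OS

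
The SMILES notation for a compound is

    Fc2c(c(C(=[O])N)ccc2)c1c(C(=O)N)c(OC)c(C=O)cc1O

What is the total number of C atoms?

Count every carbon token in the SMILES (each C, including those in ring-closure positions and inside branches).
Carbon count: 16.

16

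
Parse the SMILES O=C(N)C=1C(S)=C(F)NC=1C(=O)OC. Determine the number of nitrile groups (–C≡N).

Scan the SMILES for the nitrile motif — none present.
Groups that are present: 1 amide, 1 ester, 1 thiol.

0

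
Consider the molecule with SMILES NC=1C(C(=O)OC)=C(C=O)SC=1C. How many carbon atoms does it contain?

8

Count every carbon token in the SMILES (each C, including those in ring-closure positions and inside branches).
Carbon count: 8.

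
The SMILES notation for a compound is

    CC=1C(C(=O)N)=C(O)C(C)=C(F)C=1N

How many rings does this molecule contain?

1

In SMILES, each pair of matching ring-closure digits denotes one ring-closing bond; the number of such bonds equals the number of independent rings.
Ring-closure bonds here: 1.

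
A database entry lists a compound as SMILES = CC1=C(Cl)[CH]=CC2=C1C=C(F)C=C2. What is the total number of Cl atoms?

Scan the SMILES for Cl atoms (remember two-letter symbols like Cl and Br are single atoms).
Chlorine count: 1.

1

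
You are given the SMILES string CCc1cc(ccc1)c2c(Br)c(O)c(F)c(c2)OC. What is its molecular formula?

C15H14BrFO2

Walk through each heavy atom and fill implicit hydrogens from standard valence (C 4, N 3, O 2, S 2, halogen 1); for lowercase aromatic atoms, an aromatic c carries 1 H when it has two neighbours and 0 H with three, and aromatic n carries 0 H:
  atom 1: C, bond orders sum to 1 (valence 4) → 3 H
  atom 2: C, bond orders sum to 2 (valence 4) → 2 H
  atom 3: aromatic c, 3 neighbours → 0 H
  atom 4: aromatic c, 2 neighbours → 1 H
  atom 5: aromatic c, 3 neighbours → 0 H
  atom 6: aromatic c, 2 neighbours → 1 H
  atom 7: aromatic c, 2 neighbours → 1 H
  atom 8: aromatic c, 2 neighbours → 1 H
  atom 9: aromatic c, 3 neighbours → 0 H
  atom 10: aromatic c, 3 neighbours → 0 H
  atom 11: Br (halogen, monovalent) → 0 H
  atom 12: aromatic c, 3 neighbours → 0 H
  atom 13: O, bond orders sum to 1 (valence 2) → 1 H
  atom 14: aromatic c, 3 neighbours → 0 H
  atom 15: F (halogen, monovalent) → 0 H
  atom 16: aromatic c, 3 neighbours → 0 H
  atom 17: aromatic c, 2 neighbours → 1 H
  atom 18: O, bond orders sum to 2 (valence 2) → 0 H
  atom 19: C, bond orders sum to 1 (valence 4) → 3 H
Totals → C:15, H:14, Br:1, F:1, O:2.
In Hill order: C15H14BrFO2.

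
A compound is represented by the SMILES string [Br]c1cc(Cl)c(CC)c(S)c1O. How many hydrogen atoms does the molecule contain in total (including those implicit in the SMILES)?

8

Walk through each heavy atom and fill implicit hydrogens from standard valence (C 4, N 3, O 2, S 2, halogen 1); for lowercase aromatic atoms, an aromatic c carries 1 H when it has two neighbours and 0 H with three, and aromatic n carries 0 H:
  atom 1: Br with explicit H count 0
  atom 2: aromatic c, 3 neighbours → 0 H
  atom 3: aromatic c, 2 neighbours → 1 H
  atom 4: aromatic c, 3 neighbours → 0 H
  atom 5: Cl (halogen, monovalent) → 0 H
  atom 6: aromatic c, 3 neighbours → 0 H
  atom 7: C, bond orders sum to 2 (valence 4) → 2 H
  atom 8: C, bond orders sum to 1 (valence 4) → 3 H
  atom 9: aromatic c, 3 neighbours → 0 H
  atom 10: S, bond orders sum to 1 (valence 2) → 1 H
  atom 11: aromatic c, 3 neighbours → 0 H
  atom 12: O, bond orders sum to 1 (valence 2) → 1 H
Total hydrogens: 8.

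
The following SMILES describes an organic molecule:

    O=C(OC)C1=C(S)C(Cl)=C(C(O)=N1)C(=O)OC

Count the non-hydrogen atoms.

17

Every atom symbol written in the SMILES (organic subset) is one heavy atom; implicit H are not written.
Heavy atoms by element → C:9, Cl:1, N:1, O:5, S:1.
Total: 17.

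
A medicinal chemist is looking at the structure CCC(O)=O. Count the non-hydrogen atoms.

5

Every atom symbol written in the SMILES (organic subset) is one heavy atom; implicit H are not written.
Heavy atoms by element → C:3, O:2.
Total: 5.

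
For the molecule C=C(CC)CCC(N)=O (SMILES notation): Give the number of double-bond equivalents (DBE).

Molecular formula: C7H13NO.
DoU = (2C + 2 + N − H − X) / 2, where X is the halogen count and O/S are ignored.
    = (2·7 + 2 + 1 − 13 − 0) / 2 = 4 / 2 = 2.

2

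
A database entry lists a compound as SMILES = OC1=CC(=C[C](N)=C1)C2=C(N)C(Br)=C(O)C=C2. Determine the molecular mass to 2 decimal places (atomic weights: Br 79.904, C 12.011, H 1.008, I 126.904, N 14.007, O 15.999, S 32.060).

First, the molecular formula is C12H11BrN2O2 (counting implicit H from valence).
  Br: 1 × 79.904 = 79.904
  C: 12 × 12.011 = 144.132
  H: 11 × 1.008 = 11.088
  N: 2 × 14.007 = 28.014
  O: 2 × 15.999 = 31.998
Sum: 1×79.904 + 12×12.011 + 11×1.008 + 2×14.007 + 2×15.999 = 295.136 → 295.14 g/mol.

295.14 g/mol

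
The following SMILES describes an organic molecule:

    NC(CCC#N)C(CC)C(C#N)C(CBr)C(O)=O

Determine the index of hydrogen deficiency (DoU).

Degree of unsaturation = (number of rings) + (number of π bonds).
Ring closures in the SMILES: 0.
π bonds: 1 double bond (each 1 DoU), 2 triple bonds (each 2 DoU) → 5 DoU from unsaturation.
Total DoU = 0 + 5 = 5.

5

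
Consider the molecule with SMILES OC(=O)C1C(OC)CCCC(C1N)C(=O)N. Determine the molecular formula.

C10H18N2O4

Walk through each heavy atom and fill implicit hydrogens from standard valence (C 4, N 3, O 2, S 2, halogen 1):
  atom 1: O, bond orders sum to 1 (valence 2) → 1 H
  atom 2: C, bond orders sum to 4 (valence 4) → 0 H
  atom 3: O, bond orders sum to 2 (valence 2) → 0 H
  atom 4: C, bond orders sum to 3 (valence 4) → 1 H
  atom 5: C, bond orders sum to 3 (valence 4) → 1 H
  atom 6: O, bond orders sum to 2 (valence 2) → 0 H
  atom 7: C, bond orders sum to 1 (valence 4) → 3 H
  atom 8: C, bond orders sum to 2 (valence 4) → 2 H
  atom 9: C, bond orders sum to 2 (valence 4) → 2 H
  atom 10: C, bond orders sum to 2 (valence 4) → 2 H
  atom 11: C, bond orders sum to 3 (valence 4) → 1 H
  atom 12: C, bond orders sum to 3 (valence 4) → 1 H
  atom 13: N, bond orders sum to 1 (valence 3) → 2 H
  atom 14: C, bond orders sum to 4 (valence 4) → 0 H
  atom 15: O, bond orders sum to 2 (valence 2) → 0 H
  atom 16: N, bond orders sum to 1 (valence 3) → 2 H
Totals → C:10, H:18, N:2, O:4.
In Hill order: C10H18N2O4.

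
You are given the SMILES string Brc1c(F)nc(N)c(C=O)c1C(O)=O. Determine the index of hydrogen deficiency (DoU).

6

Molecular formula: C7H4BrFN2O3.
DoU = (2C + 2 + N − H − X) / 2, where X is the halogen count and O/S are ignored.
    = (2·7 + 2 + 2 − 4 − 2) / 2 = 12 / 2 = 6.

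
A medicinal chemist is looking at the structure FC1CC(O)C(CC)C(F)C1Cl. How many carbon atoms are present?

Count every carbon token in the SMILES (each C, including those in ring-closure positions and inside branches).
Carbon count: 8.

8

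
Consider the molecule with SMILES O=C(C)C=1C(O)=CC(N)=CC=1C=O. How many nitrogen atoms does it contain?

1

Scan the SMILES for N atoms (remember two-letter symbols like Cl and Br are single atoms).
Nitrogen count: 1.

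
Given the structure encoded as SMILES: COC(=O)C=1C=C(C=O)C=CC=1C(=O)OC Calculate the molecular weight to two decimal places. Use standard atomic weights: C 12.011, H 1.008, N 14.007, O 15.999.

First, the molecular formula is C11H10O5 (counting implicit H from valence).
  C: 11 × 12.011 = 132.121
  H: 10 × 1.008 = 10.080
  O: 5 × 15.999 = 79.995
Sum: 11×12.011 + 10×1.008 + 5×15.999 = 222.196 → 222.20 g/mol.

222.20 g/mol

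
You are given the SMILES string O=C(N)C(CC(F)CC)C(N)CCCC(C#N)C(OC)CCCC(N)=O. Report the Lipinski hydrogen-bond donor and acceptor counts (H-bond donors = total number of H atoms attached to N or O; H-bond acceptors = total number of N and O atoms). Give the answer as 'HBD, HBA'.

6, 7

Donors: find every N or O and count the H atoms it carries.
  atom 1 (O): bond orders sum to 2 → 0 H
  atom 3 (N): bond orders sum to 1 → 2 H
  atom 11 (N): bond orders sum to 1 → 2 H
  atom 17 (N): bond orders sum to 3 → 0 H
  atom 19 (O): bond orders sum to 2 → 0 H
  atom 25 (N): bond orders sum to 1 → 2 H
  atom 26 (O): bond orders sum to 2 → 0 H
Lipinski HBD = 6.
Acceptors: N atoms = 4, O atoms = 3 → HBA = 7.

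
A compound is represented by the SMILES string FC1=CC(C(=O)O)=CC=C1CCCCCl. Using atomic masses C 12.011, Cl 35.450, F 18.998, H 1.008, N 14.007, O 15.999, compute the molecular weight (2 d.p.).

First, the molecular formula is C11H12ClFO2 (counting implicit H from valence).
  C: 11 × 12.011 = 132.121
  Cl: 1 × 35.450 = 35.450
  F: 1 × 18.998 = 18.998
  H: 12 × 1.008 = 12.096
  O: 2 × 15.999 = 31.998
Sum: 11×12.011 + 1×35.450 + 1×18.998 + 12×1.008 + 2×15.999 = 230.663 → 230.66 g/mol.

230.66 g/mol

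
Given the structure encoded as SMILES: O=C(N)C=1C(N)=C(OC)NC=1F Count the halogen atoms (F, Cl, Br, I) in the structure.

Halogen atoms appear at heavy-atom position 12 (1×F).
Other groups present: 1 amide, 1 ether, 1 primary amine.
Halogen count: 1.

1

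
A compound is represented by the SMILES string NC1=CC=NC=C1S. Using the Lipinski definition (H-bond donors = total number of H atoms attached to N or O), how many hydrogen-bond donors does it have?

Donors: find every N or O and count the H atoms it carries.
  atom 1 (N): bond orders sum to 1 → 2 H
  atom 5 (N): bond orders sum to 3 → 0 H
Lipinski HBD = 2.

2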